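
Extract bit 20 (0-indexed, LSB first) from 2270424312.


0b10000111010100111110110011111000, position 20 = 1

1


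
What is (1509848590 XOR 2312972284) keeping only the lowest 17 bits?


Step 1: 1509848590 ^ 2312972284 = 3491975666
Step 2: 3491975666 & 131071 = 86514

86514


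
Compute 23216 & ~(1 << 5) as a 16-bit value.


23216 & ~(1 << 5) = 23184

23184


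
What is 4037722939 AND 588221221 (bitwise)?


0b11110000101010101100001100111011 & 0b100011000011111000101100100101 = 0b100000000010101000001100100001 = 537559841

537559841


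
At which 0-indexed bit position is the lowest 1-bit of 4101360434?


0b11110100011101011100101100110010. Lowest set bit at position 1

1


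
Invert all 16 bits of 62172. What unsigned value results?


62172 ^ 65535 = 3363

3363


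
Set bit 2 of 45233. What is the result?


45233 | (1 << 2) = 45233 | 4 = 45237

45237


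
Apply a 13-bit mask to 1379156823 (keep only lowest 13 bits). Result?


1379156823 & 8191 = 855

855


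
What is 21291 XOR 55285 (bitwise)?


0b101001100101011 ^ 0b1101011111110101 = 0b1000010011011110 = 34014

34014


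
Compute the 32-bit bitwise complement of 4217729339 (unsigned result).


~0b11111011011001010111000100111011 = 0b100100110101000111011000100 = 77237956 (32-bit unsigned)

77237956


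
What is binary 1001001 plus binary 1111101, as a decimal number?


1001001 + 1111101 = 11000110 = 198

198


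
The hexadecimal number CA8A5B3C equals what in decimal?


CA8A5B3C hex = 3398064956 decimal

3398064956


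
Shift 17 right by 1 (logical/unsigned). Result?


0b10001 >> 1 = 0b1000 = 8

8


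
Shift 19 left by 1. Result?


0b10011 << 1 = 0b100110 = 38

38


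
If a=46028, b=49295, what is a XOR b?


46028 ^ 49295 = 29507

29507


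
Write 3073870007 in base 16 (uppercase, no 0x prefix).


3073870007 = B73788B7 hex

B73788B7


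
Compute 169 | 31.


0b10101001 | 0b11111 = 0b10111111 = 191

191


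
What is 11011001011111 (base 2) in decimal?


11011001011111 in decimal = 13919

13919


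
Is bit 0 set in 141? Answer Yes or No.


0b10001101, bit 0 = 1. Yes

Yes


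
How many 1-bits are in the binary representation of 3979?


0b111110001011 has 8 set bits

8


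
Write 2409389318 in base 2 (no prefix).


2409389318 = 10001111100111000101110100000110 in binary

10001111100111000101110100000110


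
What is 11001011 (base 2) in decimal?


11001011 in decimal = 203

203


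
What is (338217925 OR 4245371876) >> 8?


Step 1: 338217925 | 4245371876 = 4247518181
Step 2: 4247518181 >> 8 = 16591867

16591867


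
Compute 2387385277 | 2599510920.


0b10001110010011001001101110111101 | 0b10011010111100010110001110001000 = 0b10011110111111011111101110111101 = 2667445181

2667445181


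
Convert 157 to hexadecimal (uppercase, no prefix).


157 = 9D hex

9D


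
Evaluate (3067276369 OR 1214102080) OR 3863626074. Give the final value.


Step 1: 3067276369 | 1214102080 = 4276092497
Step 2: 4276092497 | 3863626074 = 4276092763

4276092763


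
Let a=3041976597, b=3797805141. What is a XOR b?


3041976597 ^ 3797805141 = 1460472128

1460472128


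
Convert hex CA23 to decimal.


CA23 hex = 51747 decimal

51747


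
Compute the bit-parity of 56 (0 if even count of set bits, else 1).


0b111000 has 3 ones => parity 1

1


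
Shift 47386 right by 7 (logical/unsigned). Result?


0b1011100100011010 >> 7 = 0b101110010 = 370

370


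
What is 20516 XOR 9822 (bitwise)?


0b101000000100100 ^ 0b10011001011110 = 0b111011001111010 = 30330

30330


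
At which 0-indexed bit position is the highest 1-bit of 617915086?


0b100100110101001010001011001110. Highest set bit at position 29

29


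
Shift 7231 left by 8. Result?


0b1110000111111 << 8 = 0b111000011111100000000 = 1851136

1851136


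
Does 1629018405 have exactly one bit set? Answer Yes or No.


0b1100001000110001101100100100101. Multiple bits set => No

No


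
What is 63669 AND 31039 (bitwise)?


0b1111100010110101 & 0b111100100111111 = 0b111100000110101 = 30773

30773


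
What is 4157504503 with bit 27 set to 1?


4157504503 | (1 << 27) = 4157504503 | 134217728 = 4291722231

4291722231


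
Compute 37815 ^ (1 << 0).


37815 ^ (1 << 0) = 37815 ^ 1 = 37814

37814


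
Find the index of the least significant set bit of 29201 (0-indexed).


0b111001000010001. Lowest set bit at position 0

0


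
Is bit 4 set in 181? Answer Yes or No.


0b10110101, bit 4 = 1. Yes

Yes


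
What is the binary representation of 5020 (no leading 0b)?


5020 = 1001110011100 in binary

1001110011100


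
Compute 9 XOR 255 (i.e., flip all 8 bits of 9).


9 ^ 255 = 246

246


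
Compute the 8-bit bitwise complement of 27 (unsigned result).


~0b11011 = 0b11100100 = 228 (8-bit unsigned)

228


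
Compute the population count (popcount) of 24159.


0b101111001011111 has 11 set bits

11


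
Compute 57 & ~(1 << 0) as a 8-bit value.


57 & ~(1 << 0) = 56

56


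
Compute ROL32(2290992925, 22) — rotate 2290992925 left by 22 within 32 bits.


Rotate 0b10001000100011011100011100011101 left by 22 (32-bit) = 0b11000111011000100010001101110001 = 3345097585

3345097585


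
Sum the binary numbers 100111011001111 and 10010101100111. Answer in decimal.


100111011001111 + 10010101100111 = 111010000110110 = 29750

29750


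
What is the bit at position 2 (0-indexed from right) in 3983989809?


0b11101101011101101101110000110001, position 2 = 0

0


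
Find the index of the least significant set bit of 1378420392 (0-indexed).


0b1010010001010010000011010101000. Lowest set bit at position 3

3


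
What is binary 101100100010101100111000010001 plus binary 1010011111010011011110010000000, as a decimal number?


101100100010101100111000010001 + 1010011111010011011110010000000 = 10000000011101001000101010010001 = 2155121297

2155121297


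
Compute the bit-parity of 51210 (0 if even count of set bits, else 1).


0b1100100000001010 has 5 ones => parity 1

1


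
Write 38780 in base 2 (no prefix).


38780 = 1001011101111100 in binary

1001011101111100


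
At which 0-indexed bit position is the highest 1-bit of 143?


0b10001111. Highest set bit at position 7

7


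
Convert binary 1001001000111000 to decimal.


1001001000111000 in decimal = 37432

37432


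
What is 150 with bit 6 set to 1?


150 | (1 << 6) = 150 | 64 = 214

214


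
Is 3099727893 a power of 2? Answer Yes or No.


0b10111000110000100001100000010101. Multiple bits set => No

No


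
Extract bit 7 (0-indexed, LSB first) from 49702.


0b1100001000100110, position 7 = 0

0


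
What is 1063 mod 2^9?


1063 & 511 = 39

39


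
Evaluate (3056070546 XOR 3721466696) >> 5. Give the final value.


Step 1: 3056070546 ^ 3721466696 = 1811348698
Step 2: 1811348698 >> 5 = 56604646

56604646


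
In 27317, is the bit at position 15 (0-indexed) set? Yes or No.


0b110101010110101, bit 15 = 0. No

No


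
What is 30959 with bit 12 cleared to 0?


30959 & ~(1 << 12) = 26863

26863


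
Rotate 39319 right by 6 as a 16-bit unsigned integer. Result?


Rotate 0b1001100110010111 right by 6 (16-bit) = 0b101111001100110 = 24166

24166


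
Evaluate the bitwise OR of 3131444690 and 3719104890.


0b10111010101001100000110111010010 | 0b11011101101011010000100101111010 = 0b11111111101011110000110111111010 = 4289662458

4289662458


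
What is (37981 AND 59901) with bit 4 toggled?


Step 1: 37981 & 59901 = 32861
Step 2: 32861 ^ (1 << 4) = 32861 ^ 16 = 32845

32845


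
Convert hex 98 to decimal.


98 hex = 152 decimal

152


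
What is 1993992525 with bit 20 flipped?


1993992525 ^ (1 << 20) = 1993992525 ^ 1048576 = 1992943949

1992943949


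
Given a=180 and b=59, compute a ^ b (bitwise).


180 ^ 59 = 143

143


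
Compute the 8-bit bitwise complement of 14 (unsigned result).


~0b1110 = 0b11110001 = 241 (8-bit unsigned)

241


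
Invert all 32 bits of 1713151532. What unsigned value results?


1713151532 ^ 4294967295 = 2581815763

2581815763


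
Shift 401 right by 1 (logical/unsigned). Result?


0b110010001 >> 1 = 0b11001000 = 200

200


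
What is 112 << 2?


0b1110000 << 2 = 0b111000000 = 448

448


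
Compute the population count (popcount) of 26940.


0b110100100111100 has 8 set bits

8


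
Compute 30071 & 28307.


0b111010101110111 & 0b110111010010011 = 0b110010000010011 = 25619

25619


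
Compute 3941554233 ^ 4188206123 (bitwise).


0b11101010111011110101100000111001 ^ 0b11111001101000101111010000101011 = 0b10011010011011010110000010010 = 323857426

323857426


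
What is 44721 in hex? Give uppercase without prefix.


44721 = AEB1 hex

AEB1


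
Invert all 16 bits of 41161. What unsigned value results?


41161 ^ 65535 = 24374

24374


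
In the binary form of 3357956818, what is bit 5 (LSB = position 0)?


0b11001000001001100101101011010010, position 5 = 0

0


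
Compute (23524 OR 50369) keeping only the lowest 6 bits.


Step 1: 23524 | 50369 = 57317
Step 2: 57317 & 63 = 37

37


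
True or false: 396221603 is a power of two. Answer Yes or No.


0b10111100111011101110010100011. Multiple bits set => No

No


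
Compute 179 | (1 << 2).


179 | (1 << 2) = 179 | 4 = 183

183


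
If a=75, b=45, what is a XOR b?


75 ^ 45 = 102

102


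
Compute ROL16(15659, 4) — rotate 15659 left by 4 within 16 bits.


Rotate 0b11110100101011 left by 4 (16-bit) = 0b1101001010110011 = 53939

53939


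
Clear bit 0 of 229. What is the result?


229 & ~(1 << 0) = 228

228


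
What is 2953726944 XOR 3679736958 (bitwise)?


0b10110000000011100100101111100000 ^ 0b11011011010101000101010001111110 = 0b1101011010110100001111110011110 = 1801068446

1801068446


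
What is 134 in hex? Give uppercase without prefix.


134 = 86 hex

86


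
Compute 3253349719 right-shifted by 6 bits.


0b11000001111010100010110101010111 >> 6 = 0b11000001111010100010110101 = 50833589

50833589


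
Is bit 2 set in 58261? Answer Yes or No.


0b1110001110010101, bit 2 = 1. Yes

Yes


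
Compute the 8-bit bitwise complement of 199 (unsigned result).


~0b11000111 = 0b111000 = 56 (8-bit unsigned)

56


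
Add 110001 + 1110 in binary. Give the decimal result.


110001 + 1110 = 111111 = 63

63


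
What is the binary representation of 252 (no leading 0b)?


252 = 11111100 in binary

11111100


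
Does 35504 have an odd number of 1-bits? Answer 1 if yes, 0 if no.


0b1000101010110000 has 6 ones => parity 0

0


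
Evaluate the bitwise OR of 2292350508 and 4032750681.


0b10001000101000100111111000101100 | 0b11110000010111101110010001011001 = 0b11111000111111101111111001111101 = 4177460861

4177460861


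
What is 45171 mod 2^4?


45171 & 15 = 3

3


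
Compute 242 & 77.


0b11110010 & 0b1001101 = 0b1000000 = 64

64


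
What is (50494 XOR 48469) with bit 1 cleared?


Step 1: 50494 ^ 48469 = 30827
Step 2: 30827 & ~(1 << 1) = 30825

30825


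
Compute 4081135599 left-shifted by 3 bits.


0b11110011010000010010111111101111 << 3 = 0b11110011010000010010111111101111000 = 32649084792

32649084792


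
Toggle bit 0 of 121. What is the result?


121 ^ (1 << 0) = 121 ^ 1 = 120

120


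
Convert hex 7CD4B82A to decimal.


7CD4B82A hex = 2094315562 decimal

2094315562


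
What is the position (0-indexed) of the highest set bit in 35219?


0b1000100110010011. Highest set bit at position 15

15


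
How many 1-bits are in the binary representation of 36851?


0b1000111111110011 has 11 set bits

11


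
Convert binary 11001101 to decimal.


11001101 in decimal = 205

205


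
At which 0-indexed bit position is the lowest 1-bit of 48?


0b110000. Lowest set bit at position 4

4


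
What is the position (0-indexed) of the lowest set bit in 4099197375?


0b11110100010101001100100110111111. Lowest set bit at position 0

0


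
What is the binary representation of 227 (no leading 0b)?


227 = 11100011 in binary

11100011


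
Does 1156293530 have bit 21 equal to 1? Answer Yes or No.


0b1000100111010111010001110011010, bit 21 = 1. Yes

Yes


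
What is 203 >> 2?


0b11001011 >> 2 = 0b110010 = 50

50


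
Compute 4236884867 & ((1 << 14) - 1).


4236884867 & 16383 = 15235

15235


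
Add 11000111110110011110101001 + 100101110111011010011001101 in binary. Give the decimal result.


11000111110110011110101001 + 100101110111011010011001101 = 111110110110001110001110110 = 131800182

131800182


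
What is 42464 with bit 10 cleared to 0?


42464 & ~(1 << 10) = 41440

41440


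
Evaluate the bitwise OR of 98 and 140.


0b1100010 | 0b10001100 = 0b11101110 = 238

238


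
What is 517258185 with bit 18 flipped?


517258185 ^ (1 << 18) = 517258185 ^ 262144 = 516996041

516996041


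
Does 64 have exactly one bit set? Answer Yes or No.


0b1000000. Only one bit set => Yes

Yes


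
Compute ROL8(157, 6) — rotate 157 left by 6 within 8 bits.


Rotate 0b10011101 left by 6 (8-bit) = 0b1100111 = 103

103


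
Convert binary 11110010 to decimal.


11110010 in decimal = 242

242


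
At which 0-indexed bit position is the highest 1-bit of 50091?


0b1100001110101011. Highest set bit at position 15

15


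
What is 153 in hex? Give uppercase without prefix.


153 = 99 hex

99


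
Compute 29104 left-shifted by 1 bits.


0b111000110110000 << 1 = 0b1110001101100000 = 58208

58208


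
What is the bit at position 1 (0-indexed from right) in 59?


0b111011, position 1 = 1

1


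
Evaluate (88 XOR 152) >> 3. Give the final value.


Step 1: 88 ^ 152 = 192
Step 2: 192 >> 3 = 24

24


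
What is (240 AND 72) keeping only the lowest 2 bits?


Step 1: 240 & 72 = 64
Step 2: 64 & 3 = 0

0


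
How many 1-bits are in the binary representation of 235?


0b11101011 has 6 set bits

6


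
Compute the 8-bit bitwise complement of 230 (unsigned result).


~0b11100110 = 0b11001 = 25 (8-bit unsigned)

25


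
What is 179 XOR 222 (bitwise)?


0b10110011 ^ 0b11011110 = 0b1101101 = 109

109


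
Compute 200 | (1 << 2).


200 | (1 << 2) = 200 | 4 = 204

204


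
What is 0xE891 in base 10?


E891 hex = 59537 decimal

59537


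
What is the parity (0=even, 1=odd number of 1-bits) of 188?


0b10111100 has 5 ones => parity 1

1


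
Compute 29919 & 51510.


0b111010011011111 & 0b1100100100110110 = 0b100000000010110 = 16406

16406


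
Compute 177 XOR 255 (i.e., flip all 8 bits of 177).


177 ^ 255 = 78

78


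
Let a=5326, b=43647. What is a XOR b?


5326 ^ 43647 = 48817

48817


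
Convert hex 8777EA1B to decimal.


8777EA1B hex = 2272782875 decimal

2272782875


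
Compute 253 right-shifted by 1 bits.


0b11111101 >> 1 = 0b1111110 = 126

126


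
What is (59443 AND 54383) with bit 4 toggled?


Step 1: 59443 & 54383 = 49187
Step 2: 49187 ^ (1 << 4) = 49187 ^ 16 = 49203

49203


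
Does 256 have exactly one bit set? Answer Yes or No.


0b100000000. Only one bit set => Yes

Yes


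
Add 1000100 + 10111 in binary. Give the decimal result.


1000100 + 10111 = 1011011 = 91

91


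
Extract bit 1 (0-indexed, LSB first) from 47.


0b101111, position 1 = 1

1


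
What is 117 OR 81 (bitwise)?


0b1110101 | 0b1010001 = 0b1110101 = 117

117


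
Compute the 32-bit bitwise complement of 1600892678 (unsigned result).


~0b1011111011010111010111100000110 = 0b10100000100101000101000011111001 = 2694074617 (32-bit unsigned)

2694074617


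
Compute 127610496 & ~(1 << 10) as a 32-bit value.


127610496 & ~(1 << 10) = 127609472

127609472


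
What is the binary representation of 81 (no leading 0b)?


81 = 1010001 in binary

1010001


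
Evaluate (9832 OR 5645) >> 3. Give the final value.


Step 1: 9832 | 5645 = 13933
Step 2: 13933 >> 3 = 1741

1741


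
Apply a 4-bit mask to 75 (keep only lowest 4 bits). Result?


75 & 15 = 11

11


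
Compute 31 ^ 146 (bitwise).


0b11111 ^ 0b10010010 = 0b10001101 = 141

141


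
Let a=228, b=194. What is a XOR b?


228 ^ 194 = 38

38


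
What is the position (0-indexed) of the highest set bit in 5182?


0b1010000111110. Highest set bit at position 12

12


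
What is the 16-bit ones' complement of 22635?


22635 ^ 65535 = 42900

42900


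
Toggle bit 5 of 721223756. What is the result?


721223756 ^ (1 << 5) = 721223756 ^ 32 = 721223788

721223788


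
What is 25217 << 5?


0b110001010000001 << 5 = 0b11000101000000100000 = 806944

806944


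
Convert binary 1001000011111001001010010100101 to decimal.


1001000011111001001010010100101 in decimal = 1216124069

1216124069


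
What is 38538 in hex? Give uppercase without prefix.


38538 = 968A hex

968A


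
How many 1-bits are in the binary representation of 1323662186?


0b1001110111001010111101101101010 has 19 set bits

19


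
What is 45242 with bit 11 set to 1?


45242 | (1 << 11) = 45242 | 2048 = 47290

47290


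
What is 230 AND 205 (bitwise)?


0b11100110 & 0b11001101 = 0b11000100 = 196

196


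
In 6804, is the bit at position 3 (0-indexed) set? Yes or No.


0b1101010010100, bit 3 = 0. No

No


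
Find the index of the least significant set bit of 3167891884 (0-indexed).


0b10111100110100100011000110101100. Lowest set bit at position 2

2


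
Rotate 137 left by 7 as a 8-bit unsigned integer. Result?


Rotate 0b10001001 left by 7 (8-bit) = 0b11000100 = 196

196


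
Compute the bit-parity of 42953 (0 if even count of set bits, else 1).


0b1010011111001001 has 9 ones => parity 1

1


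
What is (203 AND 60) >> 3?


Step 1: 203 & 60 = 8
Step 2: 8 >> 3 = 1

1


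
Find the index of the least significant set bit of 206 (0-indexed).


0b11001110. Lowest set bit at position 1

1


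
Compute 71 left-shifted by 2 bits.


0b1000111 << 2 = 0b100011100 = 284

284


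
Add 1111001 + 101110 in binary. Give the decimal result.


1111001 + 101110 = 10100111 = 167

167


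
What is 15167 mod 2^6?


15167 & 63 = 63

63


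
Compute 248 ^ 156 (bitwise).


0b11111000 ^ 0b10011100 = 0b1100100 = 100

100


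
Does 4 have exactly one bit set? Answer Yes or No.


0b100. Only one bit set => Yes

Yes


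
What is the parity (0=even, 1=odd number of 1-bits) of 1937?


0b11110010001 has 6 ones => parity 0

0


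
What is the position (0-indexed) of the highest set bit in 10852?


0b10101001100100. Highest set bit at position 13

13


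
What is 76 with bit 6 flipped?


76 ^ (1 << 6) = 76 ^ 64 = 12

12


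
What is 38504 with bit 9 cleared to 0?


38504 & ~(1 << 9) = 37992

37992


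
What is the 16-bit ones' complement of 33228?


33228 ^ 65535 = 32307

32307


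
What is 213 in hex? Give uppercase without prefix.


213 = D5 hex

D5


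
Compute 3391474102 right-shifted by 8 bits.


0b11001010001001011100100110110110 >> 8 = 0b110010100010010111001001 = 13247945

13247945


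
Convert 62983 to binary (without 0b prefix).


62983 = 1111011000000111 in binary

1111011000000111


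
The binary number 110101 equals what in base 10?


110101 in decimal = 53

53


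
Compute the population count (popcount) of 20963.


0b101000111100011 has 8 set bits

8


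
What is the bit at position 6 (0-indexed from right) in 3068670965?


0b10110110111010000011001111110101, position 6 = 1

1


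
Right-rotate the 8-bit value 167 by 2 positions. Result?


Rotate 0b10100111 right by 2 (8-bit) = 0b11101001 = 233

233


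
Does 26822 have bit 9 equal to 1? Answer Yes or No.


0b110100011000110, bit 9 = 0. No

No


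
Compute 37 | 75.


0b100101 | 0b1001011 = 0b1101111 = 111

111


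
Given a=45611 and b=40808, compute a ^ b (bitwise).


45611 ^ 40808 = 11587

11587


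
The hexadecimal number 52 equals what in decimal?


52 hex = 82 decimal

82


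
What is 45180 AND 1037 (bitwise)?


0b1011000001111100 & 0b10000001101 = 0b1100 = 12

12


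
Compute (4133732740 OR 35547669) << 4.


Step 1: 4133732740 | 35547669 = 4135578517
Step 2: 4135578517 << 4 = 66169256272

66169256272


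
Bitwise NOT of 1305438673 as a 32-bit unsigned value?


~0b1001101110011110110100111010001 = 0b10110010001100001001011000101110 = 2989528622 (32-bit unsigned)

2989528622


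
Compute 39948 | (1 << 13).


39948 | (1 << 13) = 39948 | 8192 = 48140

48140


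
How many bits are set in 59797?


0b1110100110010101 has 9 set bits

9


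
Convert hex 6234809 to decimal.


6234809 hex = 102975497 decimal

102975497


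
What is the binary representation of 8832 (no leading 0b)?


8832 = 10001010000000 in binary

10001010000000


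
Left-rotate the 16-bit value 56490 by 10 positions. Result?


Rotate 0b1101110010101010 left by 10 (16-bit) = 0b1010101101110010 = 43890

43890


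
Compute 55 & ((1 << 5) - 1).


55 & 31 = 23

23


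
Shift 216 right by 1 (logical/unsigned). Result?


0b11011000 >> 1 = 0b1101100 = 108

108


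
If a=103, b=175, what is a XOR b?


103 ^ 175 = 200

200


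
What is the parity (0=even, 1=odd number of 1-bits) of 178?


0b10110010 has 4 ones => parity 0

0


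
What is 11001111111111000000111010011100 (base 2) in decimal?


11001111111111000000111010011100 in decimal = 3489402524

3489402524


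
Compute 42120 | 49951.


0b1010010010001000 | 0b1100001100011111 = 0b1110011110011111 = 59295

59295


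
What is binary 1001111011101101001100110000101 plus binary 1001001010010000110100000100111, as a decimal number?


1001111011101101001100110000101 + 1001001010010000110100000100111 = 10011000101111110000000110101100 = 2562654636

2562654636


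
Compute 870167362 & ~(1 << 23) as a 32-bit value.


870167362 & ~(1 << 23) = 861778754

861778754


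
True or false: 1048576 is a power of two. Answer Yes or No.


0b100000000000000000000. Only one bit set => Yes

Yes


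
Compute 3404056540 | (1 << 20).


3404056540 | (1 << 20) = 3404056540 | 1048576 = 3405105116

3405105116


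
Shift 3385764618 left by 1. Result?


0b11001001110011101010101100001010 << 1 = 0b110010011100111010101011000010100 = 6771529236

6771529236


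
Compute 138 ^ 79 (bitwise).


0b10001010 ^ 0b1001111 = 0b11000101 = 197

197


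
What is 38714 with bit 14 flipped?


38714 ^ (1 << 14) = 38714 ^ 16384 = 55098

55098


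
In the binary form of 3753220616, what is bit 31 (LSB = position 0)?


0b11011111101101011001101000001000, position 31 = 1

1


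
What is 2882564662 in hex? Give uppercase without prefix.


2882564662 = ABD07236 hex

ABD07236


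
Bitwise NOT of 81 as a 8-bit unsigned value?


~0b1010001 = 0b10101110 = 174 (8-bit unsigned)

174


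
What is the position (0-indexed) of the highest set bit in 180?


0b10110100. Highest set bit at position 7

7


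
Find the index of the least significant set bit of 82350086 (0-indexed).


0b100111010001001000000000110. Lowest set bit at position 1

1


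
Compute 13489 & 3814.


0b11010010110001 & 0b111011100110 = 0b10010100000 = 1184

1184


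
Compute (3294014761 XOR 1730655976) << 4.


Step 1: 3294014761 ^ 1730655976 = 2742098881
Step 2: 2742098881 << 4 = 43873582096

43873582096


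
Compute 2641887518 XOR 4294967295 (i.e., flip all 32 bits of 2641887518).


2641887518 ^ 4294967295 = 1653079777

1653079777


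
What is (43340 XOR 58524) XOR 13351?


Step 1: 43340 ^ 58524 = 19920
Step 2: 19920 ^ 13351 = 31223

31223


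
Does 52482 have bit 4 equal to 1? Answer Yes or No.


0b1100110100000010, bit 4 = 0. No

No


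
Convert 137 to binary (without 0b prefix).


137 = 10001001 in binary

10001001


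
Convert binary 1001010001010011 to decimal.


1001010001010011 in decimal = 37971

37971


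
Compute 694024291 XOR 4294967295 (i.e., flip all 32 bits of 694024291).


694024291 ^ 4294967295 = 3600943004

3600943004


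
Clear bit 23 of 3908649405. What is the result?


3908649405 & ~(1 << 23) = 3900260797

3900260797


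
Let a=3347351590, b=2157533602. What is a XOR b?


3347351590 ^ 2157533602 = 1193136516

1193136516


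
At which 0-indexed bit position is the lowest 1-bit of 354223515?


0b10101000111010000010110011011. Lowest set bit at position 0

0


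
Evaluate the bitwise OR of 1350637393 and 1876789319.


0b1010000100000010001011101010001 | 0b1101111110111011000100001000111 = 0b1111111110111011001111101010111 = 2145230679

2145230679


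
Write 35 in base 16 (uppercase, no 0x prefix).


35 = 23 hex

23


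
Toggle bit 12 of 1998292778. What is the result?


1998292778 ^ (1 << 12) = 1998292778 ^ 4096 = 1998296874

1998296874


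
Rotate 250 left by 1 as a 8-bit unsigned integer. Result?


Rotate 0b11111010 left by 1 (8-bit) = 0b11110101 = 245

245


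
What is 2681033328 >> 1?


0b10011111110011010101001001110000 >> 1 = 0b1001111111001101010100100111000 = 1340516664

1340516664


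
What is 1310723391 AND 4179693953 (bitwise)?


0b1001110001000000000110100111111 & 0b11111001001000010001000110000001 = 0b1001000001000000000000100000001 = 1210056961

1210056961


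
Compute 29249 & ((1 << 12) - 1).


29249 & 4095 = 577

577


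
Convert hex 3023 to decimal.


3023 hex = 12323 decimal

12323


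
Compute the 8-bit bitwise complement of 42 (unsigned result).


~0b101010 = 0b11010101 = 213 (8-bit unsigned)

213


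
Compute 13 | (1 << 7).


13 | (1 << 7) = 13 | 128 = 141

141


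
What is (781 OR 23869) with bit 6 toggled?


Step 1: 781 | 23869 = 24381
Step 2: 24381 ^ (1 << 6) = 24381 ^ 64 = 24445

24445


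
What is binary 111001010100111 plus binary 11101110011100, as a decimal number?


111001010100111 + 11101110011100 = 1010111001000011 = 44611

44611


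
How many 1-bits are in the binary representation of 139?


0b10001011 has 4 set bits

4


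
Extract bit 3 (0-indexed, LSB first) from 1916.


0b11101111100, position 3 = 1

1


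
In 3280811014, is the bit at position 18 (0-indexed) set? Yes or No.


0b11000011100011010011010000000110, bit 18 = 1. Yes

Yes


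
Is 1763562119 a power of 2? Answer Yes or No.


0b1101001000111011101001010000111. Multiple bits set => No

No


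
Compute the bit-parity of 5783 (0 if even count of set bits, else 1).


0b1011010010111 has 8 ones => parity 0

0


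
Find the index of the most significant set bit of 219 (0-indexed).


0b11011011. Highest set bit at position 7

7


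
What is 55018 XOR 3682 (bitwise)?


0b1101011011101010 ^ 0b111001100010 = 0b1101100010001000 = 55432

55432


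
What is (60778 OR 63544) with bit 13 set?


Step 1: 60778 | 63544 = 64890
Step 2: 64890 | (1 << 13) = 64890 | 8192 = 64890

64890


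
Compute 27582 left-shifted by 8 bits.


0b110101110111110 << 8 = 0b11010111011111000000000 = 7060992

7060992


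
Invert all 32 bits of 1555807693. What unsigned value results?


1555807693 ^ 4294967295 = 2739159602

2739159602


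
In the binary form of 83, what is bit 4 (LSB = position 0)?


0b1010011, position 4 = 1

1


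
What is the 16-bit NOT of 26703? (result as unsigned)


~0b110100001001111 = 0b1001011110110000 = 38832 (16-bit unsigned)

38832


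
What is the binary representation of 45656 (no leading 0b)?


45656 = 1011001001011000 in binary

1011001001011000


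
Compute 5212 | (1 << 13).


5212 | (1 << 13) = 5212 | 8192 = 13404

13404


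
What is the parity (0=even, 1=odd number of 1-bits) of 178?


0b10110010 has 4 ones => parity 0

0


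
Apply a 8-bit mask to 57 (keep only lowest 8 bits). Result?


57 & 255 = 57

57


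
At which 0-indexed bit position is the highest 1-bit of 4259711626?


0b11111101111001100000101010001010. Highest set bit at position 31

31


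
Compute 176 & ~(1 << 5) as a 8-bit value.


176 & ~(1 << 5) = 144

144


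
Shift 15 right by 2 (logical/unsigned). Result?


0b1111 >> 2 = 0b11 = 3

3


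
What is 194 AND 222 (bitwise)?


0b11000010 & 0b11011110 = 0b11000010 = 194

194


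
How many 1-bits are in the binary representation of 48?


0b110000 has 2 set bits

2


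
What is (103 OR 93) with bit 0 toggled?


Step 1: 103 | 93 = 127
Step 2: 127 ^ (1 << 0) = 127 ^ 1 = 126

126


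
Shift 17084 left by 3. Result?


0b100001010111100 << 3 = 0b100001010111100000 = 136672

136672


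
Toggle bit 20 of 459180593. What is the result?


459180593 ^ (1 << 20) = 459180593 ^ 1048576 = 458132017

458132017


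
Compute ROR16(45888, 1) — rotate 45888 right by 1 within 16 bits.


Rotate 0b1011001101000000 right by 1 (16-bit) = 0b101100110100000 = 22944

22944


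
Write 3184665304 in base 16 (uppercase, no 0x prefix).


3184665304 = BDD222D8 hex

BDD222D8


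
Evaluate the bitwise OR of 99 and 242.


0b1100011 | 0b11110010 = 0b11110011 = 243

243


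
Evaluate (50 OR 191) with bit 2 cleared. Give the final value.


Step 1: 50 | 191 = 191
Step 2: 191 & ~(1 << 2) = 187

187


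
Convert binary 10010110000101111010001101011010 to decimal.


10010110000101111010001101011010 in decimal = 2518131546

2518131546


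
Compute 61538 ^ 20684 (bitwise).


0b1111000001100010 ^ 0b101000011001100 = 0b1010000010101110 = 41134

41134


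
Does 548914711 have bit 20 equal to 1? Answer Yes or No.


0b100000101101111100011000010111, bit 20 = 1. Yes

Yes


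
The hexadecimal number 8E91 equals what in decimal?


8E91 hex = 36497 decimal

36497


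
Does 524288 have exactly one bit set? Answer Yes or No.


0b10000000000000000000. Only one bit set => Yes

Yes


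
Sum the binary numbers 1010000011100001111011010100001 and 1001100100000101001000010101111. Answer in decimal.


1010000011100001111011010100001 + 1001100100000101001000010101111 = 10011100111100111000011101010000 = 2633205584

2633205584


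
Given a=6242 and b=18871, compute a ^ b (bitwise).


6242 ^ 18871 = 20949

20949


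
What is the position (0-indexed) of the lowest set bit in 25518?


0b110001110101110. Lowest set bit at position 1

1


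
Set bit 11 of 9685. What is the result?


9685 | (1 << 11) = 9685 | 2048 = 11733

11733


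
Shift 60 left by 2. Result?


0b111100 << 2 = 0b11110000 = 240

240


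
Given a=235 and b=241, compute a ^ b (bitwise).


235 ^ 241 = 26

26


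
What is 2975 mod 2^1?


2975 & 1 = 1

1


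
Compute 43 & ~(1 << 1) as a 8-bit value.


43 & ~(1 << 1) = 41

41


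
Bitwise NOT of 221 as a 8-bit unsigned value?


~0b11011101 = 0b100010 = 34 (8-bit unsigned)

34


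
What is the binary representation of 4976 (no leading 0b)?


4976 = 1001101110000 in binary

1001101110000


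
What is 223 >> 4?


0b11011111 >> 4 = 0b1101 = 13

13


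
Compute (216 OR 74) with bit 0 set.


Step 1: 216 | 74 = 218
Step 2: 218 | (1 << 0) = 218 | 1 = 219

219


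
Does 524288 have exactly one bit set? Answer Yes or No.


0b10000000000000000000. Only one bit set => Yes

Yes


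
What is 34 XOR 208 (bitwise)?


0b100010 ^ 0b11010000 = 0b11110010 = 242

242


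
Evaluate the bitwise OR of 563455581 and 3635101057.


0b100001100101011010011001011101 | 0b11011000101010110011110110000001 = 0b11111001101111111011111111011101 = 4190093277

4190093277


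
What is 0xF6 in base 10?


F6 hex = 246 decimal

246


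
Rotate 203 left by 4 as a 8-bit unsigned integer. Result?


Rotate 0b11001011 left by 4 (8-bit) = 0b10111100 = 188

188


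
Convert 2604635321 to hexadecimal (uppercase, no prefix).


2604635321 = 9B3F94B9 hex

9B3F94B9


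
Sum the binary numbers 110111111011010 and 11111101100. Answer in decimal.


110111111011010 + 11111101100 = 111011111000110 = 30662

30662


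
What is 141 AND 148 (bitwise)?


0b10001101 & 0b10010100 = 0b10000100 = 132

132


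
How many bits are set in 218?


0b11011010 has 5 set bits

5


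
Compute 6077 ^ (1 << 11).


6077 ^ (1 << 11) = 6077 ^ 2048 = 8125

8125


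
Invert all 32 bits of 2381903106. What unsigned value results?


2381903106 ^ 4294967295 = 1913064189

1913064189


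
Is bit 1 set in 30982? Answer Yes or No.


0b111100100000110, bit 1 = 1. Yes

Yes


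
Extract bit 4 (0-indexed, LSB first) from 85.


0b1010101, position 4 = 1

1


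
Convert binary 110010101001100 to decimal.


110010101001100 in decimal = 25932

25932


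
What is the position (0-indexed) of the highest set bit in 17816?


0b100010110011000. Highest set bit at position 14

14


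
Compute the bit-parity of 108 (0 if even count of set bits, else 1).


0b1101100 has 4 ones => parity 0

0


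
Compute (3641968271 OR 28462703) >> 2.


Step 1: 3641968271 | 28462703 = 3652603631
Step 2: 3652603631 >> 2 = 913150907

913150907


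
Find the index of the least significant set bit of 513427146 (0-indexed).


0b11110100110100100011011001010. Lowest set bit at position 1

1


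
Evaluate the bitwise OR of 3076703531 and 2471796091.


0b10110111011000101100010100101011 | 0b10010011010101001001110101111011 = 0b10110111011101101101110101111011 = 3078020475

3078020475


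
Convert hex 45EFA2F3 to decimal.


45EFA2F3 hex = 1173332723 decimal

1173332723


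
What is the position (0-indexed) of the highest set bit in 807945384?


0b110000001010000100010010101000. Highest set bit at position 29

29


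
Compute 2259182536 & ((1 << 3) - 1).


2259182536 & 7 = 0

0


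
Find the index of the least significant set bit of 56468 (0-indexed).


0b1101110010010100. Lowest set bit at position 2

2


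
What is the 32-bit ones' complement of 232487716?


232487716 ^ 4294967295 = 4062479579

4062479579


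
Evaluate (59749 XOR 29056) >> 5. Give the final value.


Step 1: 59749 ^ 29056 = 39141
Step 2: 39141 >> 5 = 1223

1223


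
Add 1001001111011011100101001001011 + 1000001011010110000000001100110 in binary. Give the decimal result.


1001001111011011100101001001011 + 1000001011010110000000001100110 = 10001011010110001100101010110001 = 2337852081

2337852081


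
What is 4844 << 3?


0b1001011101100 << 3 = 0b1001011101100000 = 38752

38752


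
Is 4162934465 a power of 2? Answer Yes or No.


0b11111000001000010101011011000001. Multiple bits set => No

No


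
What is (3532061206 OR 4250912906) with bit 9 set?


Step 1: 3532061206 | 4250912906 = 4292868766
Step 2: 4292868766 | (1 << 9) = 4292868766 | 512 = 4292868766

4292868766


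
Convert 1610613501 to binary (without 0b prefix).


1610613501 = 1100000000000000000001011111101 in binary

1100000000000000000001011111101


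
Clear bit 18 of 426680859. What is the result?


426680859 & ~(1 << 18) = 426418715

426418715


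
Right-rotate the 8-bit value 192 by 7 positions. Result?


Rotate 0b11000000 right by 7 (8-bit) = 0b10000001 = 129

129


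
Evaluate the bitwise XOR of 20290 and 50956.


0b100111101000010 ^ 0b1100011100001100 = 0b1000100001001110 = 34894

34894


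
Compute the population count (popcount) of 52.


0b110100 has 3 set bits

3


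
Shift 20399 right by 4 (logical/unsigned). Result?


0b100111110101111 >> 4 = 0b10011111010 = 1274

1274


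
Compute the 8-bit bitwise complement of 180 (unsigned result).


~0b10110100 = 0b1001011 = 75 (8-bit unsigned)

75


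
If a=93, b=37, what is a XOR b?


93 ^ 37 = 120

120


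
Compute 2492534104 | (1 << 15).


2492534104 | (1 << 15) = 2492534104 | 32768 = 2492566872

2492566872


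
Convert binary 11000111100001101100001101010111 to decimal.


11000111100001101100001101010111 in decimal = 3347497815

3347497815


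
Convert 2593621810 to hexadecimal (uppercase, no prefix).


2593621810 = 9A978732 hex

9A978732


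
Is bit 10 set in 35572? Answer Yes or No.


0b1000101011110100, bit 10 = 0. No

No


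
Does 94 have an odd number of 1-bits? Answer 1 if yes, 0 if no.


0b1011110 has 5 ones => parity 1

1


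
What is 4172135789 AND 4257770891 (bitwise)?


0b11111000101011011011110101101101 & 0b11111101110010000110110110001011 = 0b11111000100010000010110100001001 = 4169673993

4169673993


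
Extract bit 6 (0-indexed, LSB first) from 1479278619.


0b1011000001011000000000000011011, position 6 = 0

0


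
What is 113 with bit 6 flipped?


113 ^ (1 << 6) = 113 ^ 64 = 49

49


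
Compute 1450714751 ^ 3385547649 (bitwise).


0b1010110011110000010011001111111 ^ 0b11001001110010110101101110000001 = 0b10011111101100110111110111111110 = 2679340542

2679340542


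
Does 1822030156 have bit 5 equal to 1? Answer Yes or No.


0b1101100100110011111100101001100, bit 5 = 0. No

No


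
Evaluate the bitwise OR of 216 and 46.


0b11011000 | 0b101110 = 0b11111110 = 254

254


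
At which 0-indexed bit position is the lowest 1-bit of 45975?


0b1011001110010111. Lowest set bit at position 0

0


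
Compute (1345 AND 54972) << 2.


Step 1: 1345 & 54972 = 1024
Step 2: 1024 << 2 = 4096

4096


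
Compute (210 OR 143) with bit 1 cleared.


Step 1: 210 | 143 = 223
Step 2: 223 & ~(1 << 1) = 221

221


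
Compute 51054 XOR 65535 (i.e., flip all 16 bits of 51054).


51054 ^ 65535 = 14481

14481


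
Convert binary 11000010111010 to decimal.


11000010111010 in decimal = 12474

12474


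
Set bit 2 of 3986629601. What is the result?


3986629601 | (1 << 2) = 3986629601 | 4 = 3986629605

3986629605


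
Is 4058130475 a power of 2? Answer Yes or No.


0b11110001111000100010100000101011. Multiple bits set => No

No


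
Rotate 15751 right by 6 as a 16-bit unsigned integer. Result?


Rotate 0b11110110000111 right by 6 (16-bit) = 0b1110011110110 = 7414

7414


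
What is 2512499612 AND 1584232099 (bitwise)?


0b10010101110000011011001110011100 & 0b1011110011011010111011010100011 = 0b10100010000010011001010000000 = 339817088

339817088


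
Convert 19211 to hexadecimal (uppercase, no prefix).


19211 = 4B0B hex

4B0B


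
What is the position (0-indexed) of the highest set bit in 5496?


0b1010101111000. Highest set bit at position 12

12


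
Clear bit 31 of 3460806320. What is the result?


3460806320 & ~(1 << 31) = 1313322672

1313322672


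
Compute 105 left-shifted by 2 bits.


0b1101001 << 2 = 0b110100100 = 420

420


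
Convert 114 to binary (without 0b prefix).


114 = 1110010 in binary

1110010


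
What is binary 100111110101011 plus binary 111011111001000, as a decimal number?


100111110101011 + 111011111001000 = 1100011101110011 = 51059

51059
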